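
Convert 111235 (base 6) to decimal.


Positional values (base 6):
  5 × 6^0 = 5 × 1 = 5
  3 × 6^1 = 3 × 6 = 18
  2 × 6^2 = 2 × 36 = 72
  1 × 6^3 = 1 × 216 = 216
  1 × 6^4 = 1 × 1296 = 1296
  1 × 6^5 = 1 × 7776 = 7776
Sum = 5 + 18 + 72 + 216 + 1296 + 7776
= 9383


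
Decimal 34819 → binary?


Divide by 2 repeatedly:
34819 ÷ 2 = 17409 remainder 1
17409 ÷ 2 = 8704 remainder 1
8704 ÷ 2 = 4352 remainder 0
4352 ÷ 2 = 2176 remainder 0
2176 ÷ 2 = 1088 remainder 0
1088 ÷ 2 = 544 remainder 0
544 ÷ 2 = 272 remainder 0
272 ÷ 2 = 136 remainder 0
136 ÷ 2 = 68 remainder 0
68 ÷ 2 = 34 remainder 0
34 ÷ 2 = 17 remainder 0
17 ÷ 2 = 8 remainder 1
8 ÷ 2 = 4 remainder 0
4 ÷ 2 = 2 remainder 0
2 ÷ 2 = 1 remainder 0
1 ÷ 2 = 0 remainder 1
Reading remainders bottom-up:
= 1000100000000011


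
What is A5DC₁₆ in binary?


Each hex digit → 4 binary bits:
  A = 1010
  5 = 0101
  D = 1101
  C = 1100
Concatenate: 1010 0101 1101 1100
= 1010010111011100


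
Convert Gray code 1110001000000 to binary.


Gray code: 1110001000000
MSB stays the same: 1
Each subsequent bit = prev_binary XOR current_gray:
  B[1] = 1 XOR 1 = 0
  B[2] = 0 XOR 1 = 1
  B[3] = 1 XOR 0 = 1
  B[4] = 1 XOR 0 = 1
  B[5] = 1 XOR 0 = 1
  B[6] = 1 XOR 1 = 0
  B[7] = 0 XOR 0 = 0
  B[8] = 0 XOR 0 = 0
  B[9] = 0 XOR 0 = 0
  B[10] = 0 XOR 0 = 0
  B[11] = 0 XOR 0 = 0
  B[12] = 0 XOR 0 = 0
= 1011110000000 (6016 decimal)


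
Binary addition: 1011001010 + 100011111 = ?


Align and add column by column (LSB to MSB, carry propagating):
  01011001010
+ 00100011111
  -----------
  col 0: 0 + 1 + 0 (carry in) = 1 → bit 1, carry out 0
  col 1: 1 + 1 + 0 (carry in) = 2 → bit 0, carry out 1
  col 2: 0 + 1 + 1 (carry in) = 2 → bit 0, carry out 1
  col 3: 1 + 1 + 1 (carry in) = 3 → bit 1, carry out 1
  col 4: 0 + 1 + 1 (carry in) = 2 → bit 0, carry out 1
  col 5: 0 + 0 + 1 (carry in) = 1 → bit 1, carry out 0
  col 6: 1 + 0 + 0 (carry in) = 1 → bit 1, carry out 0
  col 7: 1 + 0 + 0 (carry in) = 1 → bit 1, carry out 0
  col 8: 0 + 1 + 0 (carry in) = 1 → bit 1, carry out 0
  col 9: 1 + 0 + 0 (carry in) = 1 → bit 1, carry out 0
  col 10: 0 + 0 + 0 (carry in) = 0 → bit 0, carry out 0
Reading bits MSB→LSB: 01111101001
Strip leading zeros: 1111101001
= 1111101001


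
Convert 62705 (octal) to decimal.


Positional values:
Position 0: 5 × 8^0 = 5
Position 1: 0 × 8^1 = 0
Position 2: 7 × 8^2 = 448
Position 3: 2 × 8^3 = 1024
Position 4: 6 × 8^4 = 24576
Sum = 5 + 0 + 448 + 1024 + 24576
= 26053


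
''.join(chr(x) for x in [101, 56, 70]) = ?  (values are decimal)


Codes (decimal): 101 56 70
Per-code ASCII lookup:
  101  (range 97-122: lowercase, 101 - 97 = 4) → 'e'
  56  (range 48-57: digits, 56 - 48 = 8) → '8'
  70  (range 65-90: uppercase, 70 - 65 = 5) → 'F'
= 'e8F'


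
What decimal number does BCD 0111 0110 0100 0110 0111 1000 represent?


Each 4-bit group → digit:
  0111 → 7
  0110 → 6
  0100 → 4
  0110 → 6
  0111 → 7
  1000 → 8
= 764678


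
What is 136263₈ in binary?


Each octal digit → 3 binary bits:
  1 = 001
  3 = 011
  6 = 110
  2 = 010
  6 = 110
  3 = 011
Concatenate: 001 011 110 010 110 011
= 001011110010110011


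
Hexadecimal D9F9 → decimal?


Positional values:
Position 0: 9 × 16^0 = 9 × 1 = 9
Position 1: F × 16^1 = 15 × 16 = 240
Position 2: 9 × 16^2 = 9 × 256 = 2304
Position 3: D × 16^3 = 13 × 4096 = 53248
Sum = 9 + 240 + 2304 + 53248
= 55801


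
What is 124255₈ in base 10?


Positional values:
Position 0: 5 × 8^0 = 5
Position 1: 5 × 8^1 = 40
Position 2: 2 × 8^2 = 128
Position 3: 4 × 8^3 = 2048
Position 4: 2 × 8^4 = 8192
Position 5: 1 × 8^5 = 32768
Sum = 5 + 40 + 128 + 2048 + 8192 + 32768
= 43181


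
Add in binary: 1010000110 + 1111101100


Align and add column by column (LSB to MSB, carry propagating):
  01010000110
+ 01111101100
  -----------
  col 0: 0 + 0 + 0 (carry in) = 0 → bit 0, carry out 0
  col 1: 1 + 0 + 0 (carry in) = 1 → bit 1, carry out 0
  col 2: 1 + 1 + 0 (carry in) = 2 → bit 0, carry out 1
  col 3: 0 + 1 + 1 (carry in) = 2 → bit 0, carry out 1
  col 4: 0 + 0 + 1 (carry in) = 1 → bit 1, carry out 0
  col 5: 0 + 1 + 0 (carry in) = 1 → bit 1, carry out 0
  col 6: 0 + 1 + 0 (carry in) = 1 → bit 1, carry out 0
  col 7: 1 + 1 + 0 (carry in) = 2 → bit 0, carry out 1
  col 8: 0 + 1 + 1 (carry in) = 2 → bit 0, carry out 1
  col 9: 1 + 1 + 1 (carry in) = 3 → bit 1, carry out 1
  col 10: 0 + 0 + 1 (carry in) = 1 → bit 1, carry out 0
Reading bits MSB→LSB: 11001110010
Strip leading zeros: 11001110010
= 11001110010


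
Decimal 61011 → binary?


Divide by 2 repeatedly:
61011 ÷ 2 = 30505 remainder 1
30505 ÷ 2 = 15252 remainder 1
15252 ÷ 2 = 7626 remainder 0
7626 ÷ 2 = 3813 remainder 0
3813 ÷ 2 = 1906 remainder 1
1906 ÷ 2 = 953 remainder 0
953 ÷ 2 = 476 remainder 1
476 ÷ 2 = 238 remainder 0
238 ÷ 2 = 119 remainder 0
119 ÷ 2 = 59 remainder 1
59 ÷ 2 = 29 remainder 1
29 ÷ 2 = 14 remainder 1
14 ÷ 2 = 7 remainder 0
7 ÷ 2 = 3 remainder 1
3 ÷ 2 = 1 remainder 1
1 ÷ 2 = 0 remainder 1
Reading remainders bottom-up:
= 1110111001010011


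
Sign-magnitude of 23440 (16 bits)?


Sign bit: 0 (positive)
Magnitude: 23440 = 101101110010000
= 0101101110010000


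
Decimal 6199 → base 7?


Divide by 7 repeatedly:
6199 ÷ 7 = 885 remainder 4
885 ÷ 7 = 126 remainder 3
126 ÷ 7 = 18 remainder 0
18 ÷ 7 = 2 remainder 4
2 ÷ 7 = 0 remainder 2
Reading remainders bottom-up:
= 24034


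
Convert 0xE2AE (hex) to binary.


Each hex digit → 4 binary bits:
  E = 1110
  2 = 0010
  A = 1010
  E = 1110
Concatenate: 1110 0010 1010 1110
= 1110001010101110


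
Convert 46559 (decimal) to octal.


Divide by 8 repeatedly:
46559 ÷ 8 = 5819 remainder 7
5819 ÷ 8 = 727 remainder 3
727 ÷ 8 = 90 remainder 7
90 ÷ 8 = 11 remainder 2
11 ÷ 8 = 1 remainder 3
1 ÷ 8 = 0 remainder 1
Reading remainders bottom-up:
= 0o132737


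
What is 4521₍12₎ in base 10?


Positional values (base 12):
  1 × 12^0 = 1 × 1 = 1
  2 × 12^1 = 2 × 12 = 24
  5 × 12^2 = 5 × 144 = 720
  4 × 12^3 = 4 × 1728 = 6912
Sum = 1 + 24 + 720 + 6912
= 7657


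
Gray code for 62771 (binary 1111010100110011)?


Binary: 1111010100110011
Gray code: G = B XOR (B >> 1)
B >> 1 = 0111101010011001
1111010100110011 XOR 0111101010011001:
  1 XOR 0 = 1
  1 XOR 1 = 0
  1 XOR 1 = 0
  1 XOR 1 = 0
  0 XOR 1 = 1
  1 XOR 0 = 1
  0 XOR 1 = 1
  1 XOR 0 = 1
  0 XOR 1 = 1
  0 XOR 0 = 0
  1 XOR 0 = 1
  1 XOR 1 = 0
  0 XOR 1 = 1
  0 XOR 0 = 0
  1 XOR 0 = 1
  1 XOR 1 = 0
= 1000111110101010


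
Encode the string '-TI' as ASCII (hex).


String: '-TI'  (3 characters)
Per-character ASCII lookup:
  '-': special character: '-' = 45 → 0x2D
  'T': uppercase starts at 65: 'T' = 65 + 19 = 84 → 0x54
  'I': uppercase starts at 65: 'I' = 65 + 8 = 73 → 0x49
= 0x2D 0x54 0x49


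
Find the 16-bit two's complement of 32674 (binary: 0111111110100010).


Original: 0111111110100010
Step 1 - Invert all bits: 1000000001011101
Step 2 - Add 1: 1000000001011101 + 1
= 1000000001011110 (represents -32674)


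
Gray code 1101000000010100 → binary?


Gray code: 1101000000010100
MSB stays the same: 1
Each subsequent bit = prev_binary XOR current_gray:
  B[1] = 1 XOR 1 = 0
  B[2] = 0 XOR 0 = 0
  B[3] = 0 XOR 1 = 1
  B[4] = 1 XOR 0 = 1
  B[5] = 1 XOR 0 = 1
  B[6] = 1 XOR 0 = 1
  B[7] = 1 XOR 0 = 1
  B[8] = 1 XOR 0 = 1
  B[9] = 1 XOR 0 = 1
  B[10] = 1 XOR 0 = 1
  B[11] = 1 XOR 1 = 0
  B[12] = 0 XOR 0 = 0
  B[13] = 0 XOR 1 = 1
  B[14] = 1 XOR 0 = 1
  B[15] = 1 XOR 0 = 1
= 1001111111100111 (40935 decimal)


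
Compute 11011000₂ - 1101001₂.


Align and subtract column by column (LSB to MSB, borrowing when needed):
  11011000
- 01101001
  --------
  col 0: (0 - 0 borrow-in) - 1 → borrow from next column: (0+2) - 1 = 1, borrow out 1
  col 1: (0 - 1 borrow-in) - 0 → borrow from next column: (-1+2) - 0 = 1, borrow out 1
  col 2: (0 - 1 borrow-in) - 0 → borrow from next column: (-1+2) - 0 = 1, borrow out 1
  col 3: (1 - 1 borrow-in) - 1 → borrow from next column: (0+2) - 1 = 1, borrow out 1
  col 4: (1 - 1 borrow-in) - 0 → 0 - 0 = 0, borrow out 0
  col 5: (0 - 0 borrow-in) - 1 → borrow from next column: (0+2) - 1 = 1, borrow out 1
  col 6: (1 - 1 borrow-in) - 1 → borrow from next column: (0+2) - 1 = 1, borrow out 1
  col 7: (1 - 1 borrow-in) - 0 → 0 - 0 = 0, borrow out 0
Reading bits MSB→LSB: 01101111
Strip leading zeros: 1101111
= 1101111


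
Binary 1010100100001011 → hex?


Group into 4-bit nibbles: 1010100100001011
  1010 = A
  1001 = 9
  0000 = 0
  1011 = B
= 0xA90B


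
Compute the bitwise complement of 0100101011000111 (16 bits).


Original: 0100101011000111
Invert all bits:
  bit 0: 0 → 1
  bit 1: 1 → 0
  bit 2: 0 → 1
  bit 3: 0 → 1
  bit 4: 1 → 0
  bit 5: 0 → 1
  bit 6: 1 → 0
  bit 7: 0 → 1
  bit 8: 1 → 0
  bit 9: 1 → 0
  bit 10: 0 → 1
  bit 11: 0 → 1
  bit 12: 0 → 1
  bit 13: 1 → 0
  bit 14: 1 → 0
  bit 15: 1 → 0
= 1011010100111000


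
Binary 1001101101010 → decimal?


Positional values:
Bit 1: 1 × 2^1 = 2
Bit 3: 1 × 2^3 = 8
Bit 5: 1 × 2^5 = 32
Bit 6: 1 × 2^6 = 64
Bit 8: 1 × 2^8 = 256
Bit 9: 1 × 2^9 = 512
Bit 12: 1 × 2^12 = 4096
Sum = 2 + 8 + 32 + 64 + 256 + 512 + 4096
= 4970


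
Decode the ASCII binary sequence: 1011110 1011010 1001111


Codes (binary): 1011110 1011010 1001111
Per-code ASCII lookup:
  1011110 = 94  (special character) → '^'
  1011010 = 90  (range 65-90: uppercase, 90 - 65 = 25) → 'Z'
  1001111 = 79  (range 65-90: uppercase, 79 - 65 = 14) → 'O'
= '^ZO'


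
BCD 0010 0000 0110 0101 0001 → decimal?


Each 4-bit group → digit:
  0010 → 2
  0000 → 0
  0110 → 6
  0101 → 5
  0001 → 1
= 20651


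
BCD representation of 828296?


Each digit → 4-bit binary:
  8 → 1000
  2 → 0010
  8 → 1000
  2 → 0010
  9 → 1001
  6 → 0110
= 1000 0010 1000 0010 1001 0110


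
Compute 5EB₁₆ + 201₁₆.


Align and add column by column (LSB to MSB, each column mod 16 with carry):
  05EB
+ 0201
  ----
  col 0: B(11) + 1(1) + 0 (carry in) = 12 → C(12), carry out 0
  col 1: E(14) + 0(0) + 0 (carry in) = 14 → E(14), carry out 0
  col 2: 5(5) + 2(2) + 0 (carry in) = 7 → 7(7), carry out 0
  col 3: 0(0) + 0(0) + 0 (carry in) = 0 → 0(0), carry out 0
Reading digits MSB→LSB: 07EC
Strip leading zeros: 7EC
= 0x7EC


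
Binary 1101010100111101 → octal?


Group into 3-bit groups: 001101010100111101
  001 = 1
  101 = 5
  010 = 2
  100 = 4
  111 = 7
  101 = 5
= 0o152475


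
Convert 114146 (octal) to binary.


Each octal digit → 3 binary bits:
  1 = 001
  1 = 001
  4 = 100
  1 = 001
  4 = 100
  6 = 110
Concatenate: 001 001 100 001 100 110
= 001001100001100110


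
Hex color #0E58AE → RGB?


Hex: #0E58AE
R = 0E₁₆ = 14
G = 58₁₆ = 88
B = AE₁₆ = 174
= RGB(14, 88, 174)


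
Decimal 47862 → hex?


Divide by 16 repeatedly:
47862 ÷ 16 = 2991 remainder 6 (6)
2991 ÷ 16 = 186 remainder 15 (F)
186 ÷ 16 = 11 remainder 10 (A)
11 ÷ 16 = 0 remainder 11 (B)
Reading remainders bottom-up:
= 0xBAF6


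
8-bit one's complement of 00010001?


Original: 00010001
Invert all bits:
  bit 0: 0 → 1
  bit 1: 0 → 1
  bit 2: 0 → 1
  bit 3: 1 → 0
  bit 4: 0 → 1
  bit 5: 0 → 1
  bit 6: 0 → 1
  bit 7: 1 → 0
= 11101110


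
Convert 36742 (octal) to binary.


Each octal digit → 3 binary bits:
  3 = 011
  6 = 110
  7 = 111
  4 = 100
  2 = 010
Concatenate: 011 110 111 100 010
= 011110111100010


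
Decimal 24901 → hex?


Divide by 16 repeatedly:
24901 ÷ 16 = 1556 remainder 5 (5)
1556 ÷ 16 = 97 remainder 4 (4)
97 ÷ 16 = 6 remainder 1 (1)
6 ÷ 16 = 0 remainder 6 (6)
Reading remainders bottom-up:
= 0x6145


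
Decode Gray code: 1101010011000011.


Gray code: 1101010011000011
MSB stays the same: 1
Each subsequent bit = prev_binary XOR current_gray:
  B[1] = 1 XOR 1 = 0
  B[2] = 0 XOR 0 = 0
  B[3] = 0 XOR 1 = 1
  B[4] = 1 XOR 0 = 1
  B[5] = 1 XOR 1 = 0
  B[6] = 0 XOR 0 = 0
  B[7] = 0 XOR 0 = 0
  B[8] = 0 XOR 1 = 1
  B[9] = 1 XOR 1 = 0
  B[10] = 0 XOR 0 = 0
  B[11] = 0 XOR 0 = 0
  B[12] = 0 XOR 0 = 0
  B[13] = 0 XOR 0 = 0
  B[14] = 0 XOR 1 = 1
  B[15] = 1 XOR 1 = 0
= 1001100010000010 (39042 decimal)


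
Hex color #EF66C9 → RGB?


Hex: #EF66C9
R = EF₁₆ = 239
G = 66₁₆ = 102
B = C9₁₆ = 201
= RGB(239, 102, 201)


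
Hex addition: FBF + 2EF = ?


Align and add column by column (LSB to MSB, each column mod 16 with carry):
  0FBF
+ 02EF
  ----
  col 0: F(15) + F(15) + 0 (carry in) = 30 → E(14), carry out 1
  col 1: B(11) + E(14) + 1 (carry in) = 26 → A(10), carry out 1
  col 2: F(15) + 2(2) + 1 (carry in) = 18 → 2(2), carry out 1
  col 3: 0(0) + 0(0) + 1 (carry in) = 1 → 1(1), carry out 0
Reading digits MSB→LSB: 12AE
Strip leading zeros: 12AE
= 0x12AE


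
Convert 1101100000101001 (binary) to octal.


Group into 3-bit groups: 001101100000101001
  001 = 1
  101 = 5
  100 = 4
  000 = 0
  101 = 5
  001 = 1
= 0o154051


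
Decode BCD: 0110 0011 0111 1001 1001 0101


Each 4-bit group → digit:
  0110 → 6
  0011 → 3
  0111 → 7
  1001 → 9
  1001 → 9
  0101 → 5
= 637995


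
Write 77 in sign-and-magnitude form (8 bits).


Sign bit: 0 (positive)
Magnitude: 77 = 1001101
= 01001101


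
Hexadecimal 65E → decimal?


Positional values:
Position 0: E × 16^0 = 14 × 1 = 14
Position 1: 5 × 16^1 = 5 × 16 = 80
Position 2: 6 × 16^2 = 6 × 256 = 1536
Sum = 14 + 80 + 1536
= 1630


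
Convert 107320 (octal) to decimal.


Positional values:
Position 0: 0 × 8^0 = 0
Position 1: 2 × 8^1 = 16
Position 2: 3 × 8^2 = 192
Position 3: 7 × 8^3 = 3584
Position 4: 0 × 8^4 = 0
Position 5: 1 × 8^5 = 32768
Sum = 0 + 16 + 192 + 3584 + 0 + 32768
= 36560


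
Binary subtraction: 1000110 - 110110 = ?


Align and subtract column by column (LSB to MSB, borrowing when needed):
  1000110
- 0110110
  -------
  col 0: (0 - 0 borrow-in) - 0 → 0 - 0 = 0, borrow out 0
  col 1: (1 - 0 borrow-in) - 1 → 1 - 1 = 0, borrow out 0
  col 2: (1 - 0 borrow-in) - 1 → 1 - 1 = 0, borrow out 0
  col 3: (0 - 0 borrow-in) - 0 → 0 - 0 = 0, borrow out 0
  col 4: (0 - 0 borrow-in) - 1 → borrow from next column: (0+2) - 1 = 1, borrow out 1
  col 5: (0 - 1 borrow-in) - 1 → borrow from next column: (-1+2) - 1 = 0, borrow out 1
  col 6: (1 - 1 borrow-in) - 0 → 0 - 0 = 0, borrow out 0
Reading bits MSB→LSB: 0010000
Strip leading zeros: 10000
= 10000


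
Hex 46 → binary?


Each hex digit → 4 binary bits:
  4 = 0100
  6 = 0110
Concatenate: 0100 0110
= 01000110


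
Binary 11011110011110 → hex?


Group into 4-bit nibbles: 0011011110011110
  0011 = 3
  0111 = 7
  1001 = 9
  1110 = E
= 0x379E


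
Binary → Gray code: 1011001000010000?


Binary: 1011001000010000
Gray code: G = B XOR (B >> 1)
B >> 1 = 0101100100001000
1011001000010000 XOR 0101100100001000:
  1 XOR 0 = 1
  0 XOR 1 = 1
  1 XOR 0 = 1
  1 XOR 1 = 0
  0 XOR 1 = 1
  0 XOR 0 = 0
  1 XOR 0 = 1
  0 XOR 1 = 1
  0 XOR 0 = 0
  0 XOR 0 = 0
  0 XOR 0 = 0
  1 XOR 0 = 1
  0 XOR 1 = 1
  0 XOR 0 = 0
  0 XOR 0 = 0
  0 XOR 0 = 0
= 1110101100011000


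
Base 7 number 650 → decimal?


Positional values (base 7):
  0 × 7^0 = 0 × 1 = 0
  5 × 7^1 = 5 × 7 = 35
  6 × 7^2 = 6 × 49 = 294
Sum = 0 + 35 + 294
= 329


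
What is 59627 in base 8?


Divide by 8 repeatedly:
59627 ÷ 8 = 7453 remainder 3
7453 ÷ 8 = 931 remainder 5
931 ÷ 8 = 116 remainder 3
116 ÷ 8 = 14 remainder 4
14 ÷ 8 = 1 remainder 6
1 ÷ 8 = 0 remainder 1
Reading remainders bottom-up:
= 0o164353


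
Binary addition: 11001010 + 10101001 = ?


Align and add column by column (LSB to MSB, carry propagating):
  011001010
+ 010101001
  ---------
  col 0: 0 + 1 + 0 (carry in) = 1 → bit 1, carry out 0
  col 1: 1 + 0 + 0 (carry in) = 1 → bit 1, carry out 0
  col 2: 0 + 0 + 0 (carry in) = 0 → bit 0, carry out 0
  col 3: 1 + 1 + 0 (carry in) = 2 → bit 0, carry out 1
  col 4: 0 + 0 + 1 (carry in) = 1 → bit 1, carry out 0
  col 5: 0 + 1 + 0 (carry in) = 1 → bit 1, carry out 0
  col 6: 1 + 0 + 0 (carry in) = 1 → bit 1, carry out 0
  col 7: 1 + 1 + 0 (carry in) = 2 → bit 0, carry out 1
  col 8: 0 + 0 + 1 (carry in) = 1 → bit 1, carry out 0
Reading bits MSB→LSB: 101110011
Strip leading zeros: 101110011
= 101110011


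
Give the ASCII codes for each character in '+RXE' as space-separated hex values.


String: '+RXE'  (4 characters)
Per-character ASCII lookup:
  '+': special character: '+' = 43 → 0x2B
  'R': uppercase starts at 65: 'R' = 65 + 17 = 82 → 0x52
  'X': uppercase starts at 65: 'X' = 65 + 23 = 88 → 0x58
  'E': uppercase starts at 65: 'E' = 65 + 4 = 69 → 0x45
= 0x2B 0x52 0x58 0x45


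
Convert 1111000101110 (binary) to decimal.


Positional values:
Bit 1: 1 × 2^1 = 2
Bit 2: 1 × 2^2 = 4
Bit 3: 1 × 2^3 = 8
Bit 5: 1 × 2^5 = 32
Bit 9: 1 × 2^9 = 512
Bit 10: 1 × 2^10 = 1024
Bit 11: 1 × 2^11 = 2048
Bit 12: 1 × 2^12 = 4096
Sum = 2 + 4 + 8 + 32 + 512 + 1024 + 2048 + 4096
= 7726


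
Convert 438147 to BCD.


Each digit → 4-bit binary:
  4 → 0100
  3 → 0011
  8 → 1000
  1 → 0001
  4 → 0100
  7 → 0111
= 0100 0011 1000 0001 0100 0111


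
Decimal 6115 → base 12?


Divide by 12 repeatedly:
6115 ÷ 12 = 509 remainder 7
509 ÷ 12 = 42 remainder 5
42 ÷ 12 = 3 remainder 6
3 ÷ 12 = 0 remainder 3
Reading remainders bottom-up:
= 3657


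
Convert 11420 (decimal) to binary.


Divide by 2 repeatedly:
11420 ÷ 2 = 5710 remainder 0
5710 ÷ 2 = 2855 remainder 0
2855 ÷ 2 = 1427 remainder 1
1427 ÷ 2 = 713 remainder 1
713 ÷ 2 = 356 remainder 1
356 ÷ 2 = 178 remainder 0
178 ÷ 2 = 89 remainder 0
89 ÷ 2 = 44 remainder 1
44 ÷ 2 = 22 remainder 0
22 ÷ 2 = 11 remainder 0
11 ÷ 2 = 5 remainder 1
5 ÷ 2 = 2 remainder 1
2 ÷ 2 = 1 remainder 0
1 ÷ 2 = 0 remainder 1
Reading remainders bottom-up:
= 10110010011100


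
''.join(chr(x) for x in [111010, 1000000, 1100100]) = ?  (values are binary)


Codes (binary): 111010 1000000 1100100
Per-code ASCII lookup:
  111010 = 58  (special character) → ':'
  1000000 = 64  (special character) → '@'
  1100100 = 100  (range 97-122: lowercase, 100 - 97 = 3) → 'd'
= ':@d'


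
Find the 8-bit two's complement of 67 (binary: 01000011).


Original: 01000011
Step 1 - Invert all bits: 10111100
Step 2 - Add 1: 10111100 + 1
= 10111101 (represents -67)


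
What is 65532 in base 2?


Divide by 2 repeatedly:
65532 ÷ 2 = 32766 remainder 0
32766 ÷ 2 = 16383 remainder 0
16383 ÷ 2 = 8191 remainder 1
8191 ÷ 2 = 4095 remainder 1
4095 ÷ 2 = 2047 remainder 1
2047 ÷ 2 = 1023 remainder 1
1023 ÷ 2 = 511 remainder 1
511 ÷ 2 = 255 remainder 1
255 ÷ 2 = 127 remainder 1
127 ÷ 2 = 63 remainder 1
63 ÷ 2 = 31 remainder 1
31 ÷ 2 = 15 remainder 1
15 ÷ 2 = 7 remainder 1
7 ÷ 2 = 3 remainder 1
3 ÷ 2 = 1 remainder 1
1 ÷ 2 = 0 remainder 1
Reading remainders bottom-up:
= 1111111111111100


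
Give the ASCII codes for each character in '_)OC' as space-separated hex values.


String: '_)OC'  (4 characters)
Per-character ASCII lookup:
  '_': special character: '_' = 95 → 0x5F
  ')': special character: ')' = 41 → 0x29
  'O': uppercase starts at 65: 'O' = 65 + 14 = 79 → 0x4F
  'C': uppercase starts at 65: 'C' = 65 + 2 = 67 → 0x43
= 0x5F 0x29 0x4F 0x43


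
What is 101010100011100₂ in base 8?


Group into 3-bit groups: 101010100011100
  101 = 5
  010 = 2
  100 = 4
  011 = 3
  100 = 4
= 0o52434


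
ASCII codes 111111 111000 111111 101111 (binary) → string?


Codes (binary): 111111 111000 111111 101111
Per-code ASCII lookup:
  111111 = 63  (special character) → '?'
  111000 = 56  (range 48-57: digits, 56 - 48 = 8) → '8'
  111111 = 63  (special character) → '?'
  101111 = 47  (special character) → '/'
= '?8?/'


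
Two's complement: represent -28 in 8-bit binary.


Original: 00011100
Step 1 - Invert all bits: 11100011
Step 2 - Add 1: 11100011 + 1
= 11100100 (represents -28)


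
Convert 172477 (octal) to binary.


Each octal digit → 3 binary bits:
  1 = 001
  7 = 111
  2 = 010
  4 = 100
  7 = 111
  7 = 111
Concatenate: 001 111 010 100 111 111
= 001111010100111111


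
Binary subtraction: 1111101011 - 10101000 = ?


Align and subtract column by column (LSB to MSB, borrowing when needed):
  1111101011
- 0010101000
  ----------
  col 0: (1 - 0 borrow-in) - 0 → 1 - 0 = 1, borrow out 0
  col 1: (1 - 0 borrow-in) - 0 → 1 - 0 = 1, borrow out 0
  col 2: (0 - 0 borrow-in) - 0 → 0 - 0 = 0, borrow out 0
  col 3: (1 - 0 borrow-in) - 1 → 1 - 1 = 0, borrow out 0
  col 4: (0 - 0 borrow-in) - 0 → 0 - 0 = 0, borrow out 0
  col 5: (1 - 0 borrow-in) - 1 → 1 - 1 = 0, borrow out 0
  col 6: (1 - 0 borrow-in) - 0 → 1 - 0 = 1, borrow out 0
  col 7: (1 - 0 borrow-in) - 1 → 1 - 1 = 0, borrow out 0
  col 8: (1 - 0 borrow-in) - 0 → 1 - 0 = 1, borrow out 0
  col 9: (1 - 0 borrow-in) - 0 → 1 - 0 = 1, borrow out 0
Reading bits MSB→LSB: 1101000011
Strip leading zeros: 1101000011
= 1101000011


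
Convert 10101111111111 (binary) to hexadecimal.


Group into 4-bit nibbles: 0010101111111111
  0010 = 2
  1011 = B
  1111 = F
  1111 = F
= 0x2BFF


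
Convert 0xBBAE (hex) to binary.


Each hex digit → 4 binary bits:
  B = 1011
  B = 1011
  A = 1010
  E = 1110
Concatenate: 1011 1011 1010 1110
= 1011101110101110


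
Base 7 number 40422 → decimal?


Positional values (base 7):
  2 × 7^0 = 2 × 1 = 2
  2 × 7^1 = 2 × 7 = 14
  4 × 7^2 = 4 × 49 = 196
  0 × 7^3 = 0 × 343 = 0
  4 × 7^4 = 4 × 2401 = 9604
Sum = 2 + 14 + 196 + 0 + 9604
= 9816


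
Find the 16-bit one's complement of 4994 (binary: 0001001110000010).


Original: 0001001110000010
Invert all bits:
  bit 0: 0 → 1
  bit 1: 0 → 1
  bit 2: 0 → 1
  bit 3: 1 → 0
  bit 4: 0 → 1
  bit 5: 0 → 1
  bit 6: 1 → 0
  bit 7: 1 → 0
  bit 8: 1 → 0
  bit 9: 0 → 1
  bit 10: 0 → 1
  bit 11: 0 → 1
  bit 12: 0 → 1
  bit 13: 0 → 1
  bit 14: 1 → 0
  bit 15: 0 → 1
= 1110110001111101


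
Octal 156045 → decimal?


Positional values:
Position 0: 5 × 8^0 = 5
Position 1: 4 × 8^1 = 32
Position 2: 0 × 8^2 = 0
Position 3: 6 × 8^3 = 3072
Position 4: 5 × 8^4 = 20480
Position 5: 1 × 8^5 = 32768
Sum = 5 + 32 + 0 + 3072 + 20480 + 32768
= 56357


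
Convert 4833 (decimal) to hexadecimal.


Divide by 16 repeatedly:
4833 ÷ 16 = 302 remainder 1 (1)
302 ÷ 16 = 18 remainder 14 (E)
18 ÷ 16 = 1 remainder 2 (2)
1 ÷ 16 = 0 remainder 1 (1)
Reading remainders bottom-up:
= 0x12E1


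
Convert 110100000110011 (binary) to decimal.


Positional values:
Bit 0: 1 × 2^0 = 1
Bit 1: 1 × 2^1 = 2
Bit 4: 1 × 2^4 = 16
Bit 5: 1 × 2^5 = 32
Bit 11: 1 × 2^11 = 2048
Bit 13: 1 × 2^13 = 8192
Bit 14: 1 × 2^14 = 16384
Sum = 1 + 2 + 16 + 32 + 2048 + 8192 + 16384
= 26675


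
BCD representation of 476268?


Each digit → 4-bit binary:
  4 → 0100
  7 → 0111
  6 → 0110
  2 → 0010
  6 → 0110
  8 → 1000
= 0100 0111 0110 0010 0110 1000


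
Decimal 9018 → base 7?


Divide by 7 repeatedly:
9018 ÷ 7 = 1288 remainder 2
1288 ÷ 7 = 184 remainder 0
184 ÷ 7 = 26 remainder 2
26 ÷ 7 = 3 remainder 5
3 ÷ 7 = 0 remainder 3
Reading remainders bottom-up:
= 35202


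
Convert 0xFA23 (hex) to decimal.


Positional values:
Position 0: 3 × 16^0 = 3 × 1 = 3
Position 1: 2 × 16^1 = 2 × 16 = 32
Position 2: A × 16^2 = 10 × 256 = 2560
Position 3: F × 16^3 = 15 × 4096 = 61440
Sum = 3 + 32 + 2560 + 61440
= 64035


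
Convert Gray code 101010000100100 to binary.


Gray code: 101010000100100
MSB stays the same: 1
Each subsequent bit = prev_binary XOR current_gray:
  B[1] = 1 XOR 0 = 1
  B[2] = 1 XOR 1 = 0
  B[3] = 0 XOR 0 = 0
  B[4] = 0 XOR 1 = 1
  B[5] = 1 XOR 0 = 1
  B[6] = 1 XOR 0 = 1
  B[7] = 1 XOR 0 = 1
  B[8] = 1 XOR 0 = 1
  B[9] = 1 XOR 1 = 0
  B[10] = 0 XOR 0 = 0
  B[11] = 0 XOR 0 = 0
  B[12] = 0 XOR 1 = 1
  B[13] = 1 XOR 0 = 1
  B[14] = 1 XOR 0 = 1
= 110011111000111 (26567 decimal)


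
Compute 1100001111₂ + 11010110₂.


Align and add column by column (LSB to MSB, carry propagating):
  01100001111
+ 00011010110
  -----------
  col 0: 1 + 0 + 0 (carry in) = 1 → bit 1, carry out 0
  col 1: 1 + 1 + 0 (carry in) = 2 → bit 0, carry out 1
  col 2: 1 + 1 + 1 (carry in) = 3 → bit 1, carry out 1
  col 3: 1 + 0 + 1 (carry in) = 2 → bit 0, carry out 1
  col 4: 0 + 1 + 1 (carry in) = 2 → bit 0, carry out 1
  col 5: 0 + 0 + 1 (carry in) = 1 → bit 1, carry out 0
  col 6: 0 + 1 + 0 (carry in) = 1 → bit 1, carry out 0
  col 7: 0 + 1 + 0 (carry in) = 1 → bit 1, carry out 0
  col 8: 1 + 0 + 0 (carry in) = 1 → bit 1, carry out 0
  col 9: 1 + 0 + 0 (carry in) = 1 → bit 1, carry out 0
  col 10: 0 + 0 + 0 (carry in) = 0 → bit 0, carry out 0
Reading bits MSB→LSB: 01111100101
Strip leading zeros: 1111100101
= 1111100101


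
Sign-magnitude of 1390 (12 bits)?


Sign bit: 0 (positive)
Magnitude: 1390 = 10101101110
= 010101101110


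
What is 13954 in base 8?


Divide by 8 repeatedly:
13954 ÷ 8 = 1744 remainder 2
1744 ÷ 8 = 218 remainder 0
218 ÷ 8 = 27 remainder 2
27 ÷ 8 = 3 remainder 3
3 ÷ 8 = 0 remainder 3
Reading remainders bottom-up:
= 0o33202


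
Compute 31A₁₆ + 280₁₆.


Align and add column by column (LSB to MSB, each column mod 16 with carry):
  031A
+ 0280
  ----
  col 0: A(10) + 0(0) + 0 (carry in) = 10 → A(10), carry out 0
  col 1: 1(1) + 8(8) + 0 (carry in) = 9 → 9(9), carry out 0
  col 2: 3(3) + 2(2) + 0 (carry in) = 5 → 5(5), carry out 0
  col 3: 0(0) + 0(0) + 0 (carry in) = 0 → 0(0), carry out 0
Reading digits MSB→LSB: 059A
Strip leading zeros: 59A
= 0x59A


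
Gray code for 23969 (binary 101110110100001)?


Binary: 101110110100001
Gray code: G = B XOR (B >> 1)
B >> 1 = 010111011010000
101110110100001 XOR 010111011010000:
  1 XOR 0 = 1
  0 XOR 1 = 1
  1 XOR 0 = 1
  1 XOR 1 = 0
  1 XOR 1 = 0
  0 XOR 1 = 1
  1 XOR 0 = 1
  1 XOR 1 = 0
  0 XOR 1 = 1
  1 XOR 0 = 1
  0 XOR 1 = 1
  0 XOR 0 = 0
  0 XOR 0 = 0
  0 XOR 0 = 0
  1 XOR 0 = 1
= 111001101110001


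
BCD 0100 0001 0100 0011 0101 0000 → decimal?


Each 4-bit group → digit:
  0100 → 4
  0001 → 1
  0100 → 4
  0011 → 3
  0101 → 5
  0000 → 0
= 414350


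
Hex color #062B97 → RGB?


Hex: #062B97
R = 06₁₆ = 6
G = 2B₁₆ = 43
B = 97₁₆ = 151
= RGB(6, 43, 151)


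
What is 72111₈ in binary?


Each octal digit → 3 binary bits:
  7 = 111
  2 = 010
  1 = 001
  1 = 001
  1 = 001
Concatenate: 111 010 001 001 001
= 111010001001001


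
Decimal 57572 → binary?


Divide by 2 repeatedly:
57572 ÷ 2 = 28786 remainder 0
28786 ÷ 2 = 14393 remainder 0
14393 ÷ 2 = 7196 remainder 1
7196 ÷ 2 = 3598 remainder 0
3598 ÷ 2 = 1799 remainder 0
1799 ÷ 2 = 899 remainder 1
899 ÷ 2 = 449 remainder 1
449 ÷ 2 = 224 remainder 1
224 ÷ 2 = 112 remainder 0
112 ÷ 2 = 56 remainder 0
56 ÷ 2 = 28 remainder 0
28 ÷ 2 = 14 remainder 0
14 ÷ 2 = 7 remainder 0
7 ÷ 2 = 3 remainder 1
3 ÷ 2 = 1 remainder 1
1 ÷ 2 = 0 remainder 1
Reading remainders bottom-up:
= 1110000011100100


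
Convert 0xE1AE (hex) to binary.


Each hex digit → 4 binary bits:
  E = 1110
  1 = 0001
  A = 1010
  E = 1110
Concatenate: 1110 0001 1010 1110
= 1110000110101110


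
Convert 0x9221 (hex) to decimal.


Positional values:
Position 0: 1 × 16^0 = 1 × 1 = 1
Position 1: 2 × 16^1 = 2 × 16 = 32
Position 2: 2 × 16^2 = 2 × 256 = 512
Position 3: 9 × 16^3 = 9 × 4096 = 36864
Sum = 1 + 32 + 512 + 36864
= 37409


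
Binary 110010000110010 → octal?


Group into 3-bit groups: 110010000110010
  110 = 6
  010 = 2
  000 = 0
  110 = 6
  010 = 2
= 0o62062


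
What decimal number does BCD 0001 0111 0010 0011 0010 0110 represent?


Each 4-bit group → digit:
  0001 → 1
  0111 → 7
  0010 → 2
  0011 → 3
  0010 → 2
  0110 → 6
= 172326


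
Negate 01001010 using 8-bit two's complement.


Original: 01001010
Step 1 - Invert all bits: 10110101
Step 2 - Add 1: 10110101 + 1
= 10110110 (represents -74)


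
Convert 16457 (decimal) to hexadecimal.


Divide by 16 repeatedly:
16457 ÷ 16 = 1028 remainder 9 (9)
1028 ÷ 16 = 64 remainder 4 (4)
64 ÷ 16 = 4 remainder 0 (0)
4 ÷ 16 = 0 remainder 4 (4)
Reading remainders bottom-up:
= 0x4049


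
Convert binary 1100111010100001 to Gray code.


Binary: 1100111010100001
Gray code: G = B XOR (B >> 1)
B >> 1 = 0110011101010000
1100111010100001 XOR 0110011101010000:
  1 XOR 0 = 1
  1 XOR 1 = 0
  0 XOR 1 = 1
  0 XOR 0 = 0
  1 XOR 0 = 1
  1 XOR 1 = 0
  1 XOR 1 = 0
  0 XOR 1 = 1
  1 XOR 0 = 1
  0 XOR 1 = 1
  1 XOR 0 = 1
  0 XOR 1 = 1
  0 XOR 0 = 0
  0 XOR 0 = 0
  0 XOR 0 = 0
  1 XOR 0 = 1
= 1010100111110001


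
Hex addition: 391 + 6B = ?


Align and add column by column (LSB to MSB, each column mod 16 with carry):
  0391
+ 006B
  ----
  col 0: 1(1) + B(11) + 0 (carry in) = 12 → C(12), carry out 0
  col 1: 9(9) + 6(6) + 0 (carry in) = 15 → F(15), carry out 0
  col 2: 3(3) + 0(0) + 0 (carry in) = 3 → 3(3), carry out 0
  col 3: 0(0) + 0(0) + 0 (carry in) = 0 → 0(0), carry out 0
Reading digits MSB→LSB: 03FC
Strip leading zeros: 3FC
= 0x3FC


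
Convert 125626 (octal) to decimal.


Positional values:
Position 0: 6 × 8^0 = 6
Position 1: 2 × 8^1 = 16
Position 2: 6 × 8^2 = 384
Position 3: 5 × 8^3 = 2560
Position 4: 2 × 8^4 = 8192
Position 5: 1 × 8^5 = 32768
Sum = 6 + 16 + 384 + 2560 + 8192 + 32768
= 43926


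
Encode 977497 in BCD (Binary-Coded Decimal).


Each digit → 4-bit binary:
  9 → 1001
  7 → 0111
  7 → 0111
  4 → 0100
  9 → 1001
  7 → 0111
= 1001 0111 0111 0100 1001 0111


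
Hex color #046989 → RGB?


Hex: #046989
R = 04₁₆ = 4
G = 69₁₆ = 105
B = 89₁₆ = 137
= RGB(4, 105, 137)


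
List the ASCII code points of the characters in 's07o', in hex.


String: 's07o'  (4 characters)
Per-character ASCII lookup:
  's': lowercase starts at 97: 's' = 97 + 18 = 115 → 0x73
  '0': digits start at 48: '0' = 48 + 0 = 48 → 0x30
  '7': digits start at 48: '7' = 48 + 7 = 55 → 0x37
  'o': lowercase starts at 97: 'o' = 97 + 14 = 111 → 0x6F
= 0x73 0x30 0x37 0x6F


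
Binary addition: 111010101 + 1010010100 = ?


Align and add column by column (LSB to MSB, carry propagating):
  00111010101
+ 01010010100
  -----------
  col 0: 1 + 0 + 0 (carry in) = 1 → bit 1, carry out 0
  col 1: 0 + 0 + 0 (carry in) = 0 → bit 0, carry out 0
  col 2: 1 + 1 + 0 (carry in) = 2 → bit 0, carry out 1
  col 3: 0 + 0 + 1 (carry in) = 1 → bit 1, carry out 0
  col 4: 1 + 1 + 0 (carry in) = 2 → bit 0, carry out 1
  col 5: 0 + 0 + 1 (carry in) = 1 → bit 1, carry out 0
  col 6: 1 + 0 + 0 (carry in) = 1 → bit 1, carry out 0
  col 7: 1 + 1 + 0 (carry in) = 2 → bit 0, carry out 1
  col 8: 1 + 0 + 1 (carry in) = 2 → bit 0, carry out 1
  col 9: 0 + 1 + 1 (carry in) = 2 → bit 0, carry out 1
  col 10: 0 + 0 + 1 (carry in) = 1 → bit 1, carry out 0
Reading bits MSB→LSB: 10001101001
Strip leading zeros: 10001101001
= 10001101001


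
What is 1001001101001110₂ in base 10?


Positional values:
Bit 1: 1 × 2^1 = 2
Bit 2: 1 × 2^2 = 4
Bit 3: 1 × 2^3 = 8
Bit 6: 1 × 2^6 = 64
Bit 8: 1 × 2^8 = 256
Bit 9: 1 × 2^9 = 512
Bit 12: 1 × 2^12 = 4096
Bit 15: 1 × 2^15 = 32768
Sum = 2 + 4 + 8 + 64 + 256 + 512 + 4096 + 32768
= 37710


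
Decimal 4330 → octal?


Divide by 8 repeatedly:
4330 ÷ 8 = 541 remainder 2
541 ÷ 8 = 67 remainder 5
67 ÷ 8 = 8 remainder 3
8 ÷ 8 = 1 remainder 0
1 ÷ 8 = 0 remainder 1
Reading remainders bottom-up:
= 0o10352


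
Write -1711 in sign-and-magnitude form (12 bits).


Sign bit: 1 (negative)
Magnitude: 1711 = 11010101111
= 111010101111


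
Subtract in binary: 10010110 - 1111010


Align and subtract column by column (LSB to MSB, borrowing when needed):
  10010110
- 01111010
  --------
  col 0: (0 - 0 borrow-in) - 0 → 0 - 0 = 0, borrow out 0
  col 1: (1 - 0 borrow-in) - 1 → 1 - 1 = 0, borrow out 0
  col 2: (1 - 0 borrow-in) - 0 → 1 - 0 = 1, borrow out 0
  col 3: (0 - 0 borrow-in) - 1 → borrow from next column: (0+2) - 1 = 1, borrow out 1
  col 4: (1 - 1 borrow-in) - 1 → borrow from next column: (0+2) - 1 = 1, borrow out 1
  col 5: (0 - 1 borrow-in) - 1 → borrow from next column: (-1+2) - 1 = 0, borrow out 1
  col 6: (0 - 1 borrow-in) - 1 → borrow from next column: (-1+2) - 1 = 0, borrow out 1
  col 7: (1 - 1 borrow-in) - 0 → 0 - 0 = 0, borrow out 0
Reading bits MSB→LSB: 00011100
Strip leading zeros: 11100
= 11100


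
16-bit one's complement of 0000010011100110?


Original: 0000010011100110
Invert all bits:
  bit 0: 0 → 1
  bit 1: 0 → 1
  bit 2: 0 → 1
  bit 3: 0 → 1
  bit 4: 0 → 1
  bit 5: 1 → 0
  bit 6: 0 → 1
  bit 7: 0 → 1
  bit 8: 1 → 0
  bit 9: 1 → 0
  bit 10: 1 → 0
  bit 11: 0 → 1
  bit 12: 0 → 1
  bit 13: 1 → 0
  bit 14: 1 → 0
  bit 15: 0 → 1
= 1111101100011001


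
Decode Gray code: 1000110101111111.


Gray code: 1000110101111111
MSB stays the same: 1
Each subsequent bit = prev_binary XOR current_gray:
  B[1] = 1 XOR 0 = 1
  B[2] = 1 XOR 0 = 1
  B[3] = 1 XOR 0 = 1
  B[4] = 1 XOR 1 = 0
  B[5] = 0 XOR 1 = 1
  B[6] = 1 XOR 0 = 1
  B[7] = 1 XOR 1 = 0
  B[8] = 0 XOR 0 = 0
  B[9] = 0 XOR 1 = 1
  B[10] = 1 XOR 1 = 0
  B[11] = 0 XOR 1 = 1
  B[12] = 1 XOR 1 = 0
  B[13] = 0 XOR 1 = 1
  B[14] = 1 XOR 1 = 0
  B[15] = 0 XOR 1 = 1
= 1111011001010101 (63061 decimal)


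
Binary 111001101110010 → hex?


Group into 4-bit nibbles: 0111001101110010
  0111 = 7
  0011 = 3
  0111 = 7
  0010 = 2
= 0x7372


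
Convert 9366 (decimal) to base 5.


Divide by 5 repeatedly:
9366 ÷ 5 = 1873 remainder 1
1873 ÷ 5 = 374 remainder 3
374 ÷ 5 = 74 remainder 4
74 ÷ 5 = 14 remainder 4
14 ÷ 5 = 2 remainder 4
2 ÷ 5 = 0 remainder 2
Reading remainders bottom-up:
= 244431


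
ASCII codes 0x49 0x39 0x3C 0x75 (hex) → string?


Codes (hex): 0x49 0x39 0x3C 0x75
Per-code ASCII lookup:
  0x49 = 73  (range 65-90: uppercase, 73 - 65 = 8) → 'I'
  0x39 = 57  (range 48-57: digits, 57 - 48 = 9) → '9'
  0x3C = 60  (special character) → '<'
  0x75 = 117  (range 97-122: lowercase, 117 - 97 = 20) → 'u'
= 'I9<u'


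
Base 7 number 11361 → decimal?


Positional values (base 7):
  1 × 7^0 = 1 × 1 = 1
  6 × 7^1 = 6 × 7 = 42
  3 × 7^2 = 3 × 49 = 147
  1 × 7^3 = 1 × 343 = 343
  1 × 7^4 = 1 × 2401 = 2401
Sum = 1 + 42 + 147 + 343 + 2401
= 2934


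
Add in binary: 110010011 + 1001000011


Align and add column by column (LSB to MSB, carry propagating):
  00110010011
+ 01001000011
  -----------
  col 0: 1 + 1 + 0 (carry in) = 2 → bit 0, carry out 1
  col 1: 1 + 1 + 1 (carry in) = 3 → bit 1, carry out 1
  col 2: 0 + 0 + 1 (carry in) = 1 → bit 1, carry out 0
  col 3: 0 + 0 + 0 (carry in) = 0 → bit 0, carry out 0
  col 4: 1 + 0 + 0 (carry in) = 1 → bit 1, carry out 0
  col 5: 0 + 0 + 0 (carry in) = 0 → bit 0, carry out 0
  col 6: 0 + 1 + 0 (carry in) = 1 → bit 1, carry out 0
  col 7: 1 + 0 + 0 (carry in) = 1 → bit 1, carry out 0
  col 8: 1 + 0 + 0 (carry in) = 1 → bit 1, carry out 0
  col 9: 0 + 1 + 0 (carry in) = 1 → bit 1, carry out 0
  col 10: 0 + 0 + 0 (carry in) = 0 → bit 0, carry out 0
Reading bits MSB→LSB: 01111010110
Strip leading zeros: 1111010110
= 1111010110


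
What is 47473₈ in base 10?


Positional values:
Position 0: 3 × 8^0 = 3
Position 1: 7 × 8^1 = 56
Position 2: 4 × 8^2 = 256
Position 3: 7 × 8^3 = 3584
Position 4: 4 × 8^4 = 16384
Sum = 3 + 56 + 256 + 3584 + 16384
= 20283


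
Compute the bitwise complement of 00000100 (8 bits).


Original: 00000100
Invert all bits:
  bit 0: 0 → 1
  bit 1: 0 → 1
  bit 2: 0 → 1
  bit 3: 0 → 1
  bit 4: 0 → 1
  bit 5: 1 → 0
  bit 6: 0 → 1
  bit 7: 0 → 1
= 11111011


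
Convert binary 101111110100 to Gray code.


Binary: 101111110100
Gray code: G = B XOR (B >> 1)
B >> 1 = 010111111010
101111110100 XOR 010111111010:
  1 XOR 0 = 1
  0 XOR 1 = 1
  1 XOR 0 = 1
  1 XOR 1 = 0
  1 XOR 1 = 0
  1 XOR 1 = 0
  1 XOR 1 = 0
  1 XOR 1 = 0
  0 XOR 1 = 1
  1 XOR 0 = 1
  0 XOR 1 = 1
  0 XOR 0 = 0
= 111000001110


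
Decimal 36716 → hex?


Divide by 16 repeatedly:
36716 ÷ 16 = 2294 remainder 12 (C)
2294 ÷ 16 = 143 remainder 6 (6)
143 ÷ 16 = 8 remainder 15 (F)
8 ÷ 16 = 0 remainder 8 (8)
Reading remainders bottom-up:
= 0x8F6C


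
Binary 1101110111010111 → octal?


Group into 3-bit groups: 001101110111010111
  001 = 1
  101 = 5
  110 = 6
  111 = 7
  010 = 2
  111 = 7
= 0o156727


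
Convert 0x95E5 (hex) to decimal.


Positional values:
Position 0: 5 × 16^0 = 5 × 1 = 5
Position 1: E × 16^1 = 14 × 16 = 224
Position 2: 5 × 16^2 = 5 × 256 = 1280
Position 3: 9 × 16^3 = 9 × 4096 = 36864
Sum = 5 + 224 + 1280 + 36864
= 38373


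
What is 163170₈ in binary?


Each octal digit → 3 binary bits:
  1 = 001
  6 = 110
  3 = 011
  1 = 001
  7 = 111
  0 = 000
Concatenate: 001 110 011 001 111 000
= 001110011001111000


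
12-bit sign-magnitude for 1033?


Sign bit: 0 (positive)
Magnitude: 1033 = 10000001001
= 010000001001


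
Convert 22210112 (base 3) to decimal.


Positional values (base 3):
  2 × 3^0 = 2 × 1 = 2
  1 × 3^1 = 1 × 3 = 3
  1 × 3^2 = 1 × 9 = 9
  0 × 3^3 = 0 × 27 = 0
  1 × 3^4 = 1 × 81 = 81
  2 × 3^5 = 2 × 243 = 486
  2 × 3^6 = 2 × 729 = 1458
  2 × 3^7 = 2 × 2187 = 4374
Sum = 2 + 3 + 9 + 0 + 81 + 486 + 1458 + 4374
= 6413


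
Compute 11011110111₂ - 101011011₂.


Align and subtract column by column (LSB to MSB, borrowing when needed):
  11011110111
- 00101011011
  -----------
  col 0: (1 - 0 borrow-in) - 1 → 1 - 1 = 0, borrow out 0
  col 1: (1 - 0 borrow-in) - 1 → 1 - 1 = 0, borrow out 0
  col 2: (1 - 0 borrow-in) - 0 → 1 - 0 = 1, borrow out 0
  col 3: (0 - 0 borrow-in) - 1 → borrow from next column: (0+2) - 1 = 1, borrow out 1
  col 4: (1 - 1 borrow-in) - 1 → borrow from next column: (0+2) - 1 = 1, borrow out 1
  col 5: (1 - 1 borrow-in) - 0 → 0 - 0 = 0, borrow out 0
  col 6: (1 - 0 borrow-in) - 1 → 1 - 1 = 0, borrow out 0
  col 7: (1 - 0 borrow-in) - 0 → 1 - 0 = 1, borrow out 0
  col 8: (0 - 0 borrow-in) - 1 → borrow from next column: (0+2) - 1 = 1, borrow out 1
  col 9: (1 - 1 borrow-in) - 0 → 0 - 0 = 0, borrow out 0
  col 10: (1 - 0 borrow-in) - 0 → 1 - 0 = 1, borrow out 0
Reading bits MSB→LSB: 10110011100
Strip leading zeros: 10110011100
= 10110011100


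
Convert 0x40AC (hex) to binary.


Each hex digit → 4 binary bits:
  4 = 0100
  0 = 0000
  A = 1010
  C = 1100
Concatenate: 0100 0000 1010 1100
= 0100000010101100


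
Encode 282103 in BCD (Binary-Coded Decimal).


Each digit → 4-bit binary:
  2 → 0010
  8 → 1000
  2 → 0010
  1 → 0001
  0 → 0000
  3 → 0011
= 0010 1000 0010 0001 0000 0011


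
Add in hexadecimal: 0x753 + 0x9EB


Align and add column by column (LSB to MSB, each column mod 16 with carry):
  0753
+ 09EB
  ----
  col 0: 3(3) + B(11) + 0 (carry in) = 14 → E(14), carry out 0
  col 1: 5(5) + E(14) + 0 (carry in) = 19 → 3(3), carry out 1
  col 2: 7(7) + 9(9) + 1 (carry in) = 17 → 1(1), carry out 1
  col 3: 0(0) + 0(0) + 1 (carry in) = 1 → 1(1), carry out 0
Reading digits MSB→LSB: 113E
Strip leading zeros: 113E
= 0x113E


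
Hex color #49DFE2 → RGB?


Hex: #49DFE2
R = 49₁₆ = 73
G = DF₁₆ = 223
B = E2₁₆ = 226
= RGB(73, 223, 226)


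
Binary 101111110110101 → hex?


Group into 4-bit nibbles: 0101111110110101
  0101 = 5
  1111 = F
  1011 = B
  0101 = 5
= 0x5FB5


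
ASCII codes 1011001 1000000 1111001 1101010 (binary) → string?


Codes (binary): 1011001 1000000 1111001 1101010
Per-code ASCII lookup:
  1011001 = 89  (range 65-90: uppercase, 89 - 65 = 24) → 'Y'
  1000000 = 64  (special character) → '@'
  1111001 = 121  (range 97-122: lowercase, 121 - 97 = 24) → 'y'
  1101010 = 106  (range 97-122: lowercase, 106 - 97 = 9) → 'j'
= 'Y@yj'


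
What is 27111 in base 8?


Divide by 8 repeatedly:
27111 ÷ 8 = 3388 remainder 7
3388 ÷ 8 = 423 remainder 4
423 ÷ 8 = 52 remainder 7
52 ÷ 8 = 6 remainder 4
6 ÷ 8 = 0 remainder 6
Reading remainders bottom-up:
= 0o64747
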